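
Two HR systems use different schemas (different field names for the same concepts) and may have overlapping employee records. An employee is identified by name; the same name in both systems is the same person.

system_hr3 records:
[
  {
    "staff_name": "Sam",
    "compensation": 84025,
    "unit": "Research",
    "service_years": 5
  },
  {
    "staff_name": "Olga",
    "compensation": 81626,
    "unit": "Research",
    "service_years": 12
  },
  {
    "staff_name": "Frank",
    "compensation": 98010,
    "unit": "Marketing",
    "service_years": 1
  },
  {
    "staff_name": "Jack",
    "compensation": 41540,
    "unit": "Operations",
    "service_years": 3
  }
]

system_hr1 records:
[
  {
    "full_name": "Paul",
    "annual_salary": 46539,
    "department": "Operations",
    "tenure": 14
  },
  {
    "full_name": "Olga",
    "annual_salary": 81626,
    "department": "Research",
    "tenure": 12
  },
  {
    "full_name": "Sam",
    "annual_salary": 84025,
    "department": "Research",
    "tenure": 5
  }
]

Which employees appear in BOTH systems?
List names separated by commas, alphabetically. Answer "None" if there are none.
Olga, Sam

Schema mapping: "staff_name" (system_hr3) = "full_name" (system_hr1) = employee name

Names in system_hr3: ['Frank', 'Jack', 'Olga', 'Sam']
Names in system_hr1: ['Olga', 'Paul', 'Sam']

Intersection: ['Olga', 'Sam']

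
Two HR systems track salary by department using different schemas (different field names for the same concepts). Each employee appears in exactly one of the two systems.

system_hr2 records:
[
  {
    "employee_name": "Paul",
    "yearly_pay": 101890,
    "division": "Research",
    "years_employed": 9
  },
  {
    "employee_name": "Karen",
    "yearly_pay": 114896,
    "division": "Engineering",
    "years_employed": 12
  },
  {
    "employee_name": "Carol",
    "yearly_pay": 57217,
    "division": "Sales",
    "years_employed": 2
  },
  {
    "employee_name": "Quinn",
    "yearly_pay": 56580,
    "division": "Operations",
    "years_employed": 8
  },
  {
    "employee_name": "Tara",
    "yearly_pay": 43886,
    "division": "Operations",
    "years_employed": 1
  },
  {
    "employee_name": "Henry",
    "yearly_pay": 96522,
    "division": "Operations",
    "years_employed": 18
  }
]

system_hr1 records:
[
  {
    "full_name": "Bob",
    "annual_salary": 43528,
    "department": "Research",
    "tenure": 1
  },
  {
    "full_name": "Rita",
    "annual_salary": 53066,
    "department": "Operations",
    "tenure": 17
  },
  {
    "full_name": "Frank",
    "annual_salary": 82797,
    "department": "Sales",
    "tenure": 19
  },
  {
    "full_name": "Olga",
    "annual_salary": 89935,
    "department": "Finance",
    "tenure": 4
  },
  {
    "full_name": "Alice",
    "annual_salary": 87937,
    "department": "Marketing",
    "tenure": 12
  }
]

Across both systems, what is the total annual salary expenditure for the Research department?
145418

Schema mappings:
- "division" (system_hr2) = "department" (system_hr1) = department
- "yearly_pay" (system_hr2) = "annual_salary" (system_hr1) = salary

Research salaries from system_hr2: 101890
Research salaries from system_hr1: 43528

Total: 101890 + 43528 = 145418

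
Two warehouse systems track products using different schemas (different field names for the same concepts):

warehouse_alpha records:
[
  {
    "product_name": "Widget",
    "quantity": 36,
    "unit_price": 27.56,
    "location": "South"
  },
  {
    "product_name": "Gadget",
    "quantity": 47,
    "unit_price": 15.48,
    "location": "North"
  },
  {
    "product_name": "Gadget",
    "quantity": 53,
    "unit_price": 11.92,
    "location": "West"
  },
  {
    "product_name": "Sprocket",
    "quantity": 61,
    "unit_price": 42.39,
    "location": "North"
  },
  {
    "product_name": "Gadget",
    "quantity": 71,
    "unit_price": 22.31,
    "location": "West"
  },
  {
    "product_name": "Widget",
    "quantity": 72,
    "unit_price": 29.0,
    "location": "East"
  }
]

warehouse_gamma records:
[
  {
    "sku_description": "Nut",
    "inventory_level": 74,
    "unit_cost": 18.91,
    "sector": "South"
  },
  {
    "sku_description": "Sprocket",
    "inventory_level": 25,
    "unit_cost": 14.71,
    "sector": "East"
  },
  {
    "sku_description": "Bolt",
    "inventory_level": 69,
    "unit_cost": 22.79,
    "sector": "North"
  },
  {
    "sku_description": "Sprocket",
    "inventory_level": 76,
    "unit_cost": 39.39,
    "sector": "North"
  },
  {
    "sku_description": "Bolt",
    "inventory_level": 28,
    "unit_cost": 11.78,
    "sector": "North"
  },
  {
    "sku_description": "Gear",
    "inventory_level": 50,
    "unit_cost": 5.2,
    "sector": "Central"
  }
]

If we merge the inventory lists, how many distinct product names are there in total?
6

Schema mapping: "product_name" (warehouse_alpha) = "sku_description" (warehouse_gamma) = product name

Products in warehouse_alpha: ['Gadget', 'Sprocket', 'Widget']
Products in warehouse_gamma: ['Bolt', 'Gear', 'Nut', 'Sprocket']

Union (unique products): ['Bolt', 'Gadget', 'Gear', 'Nut', 'Sprocket', 'Widget']
Count: 6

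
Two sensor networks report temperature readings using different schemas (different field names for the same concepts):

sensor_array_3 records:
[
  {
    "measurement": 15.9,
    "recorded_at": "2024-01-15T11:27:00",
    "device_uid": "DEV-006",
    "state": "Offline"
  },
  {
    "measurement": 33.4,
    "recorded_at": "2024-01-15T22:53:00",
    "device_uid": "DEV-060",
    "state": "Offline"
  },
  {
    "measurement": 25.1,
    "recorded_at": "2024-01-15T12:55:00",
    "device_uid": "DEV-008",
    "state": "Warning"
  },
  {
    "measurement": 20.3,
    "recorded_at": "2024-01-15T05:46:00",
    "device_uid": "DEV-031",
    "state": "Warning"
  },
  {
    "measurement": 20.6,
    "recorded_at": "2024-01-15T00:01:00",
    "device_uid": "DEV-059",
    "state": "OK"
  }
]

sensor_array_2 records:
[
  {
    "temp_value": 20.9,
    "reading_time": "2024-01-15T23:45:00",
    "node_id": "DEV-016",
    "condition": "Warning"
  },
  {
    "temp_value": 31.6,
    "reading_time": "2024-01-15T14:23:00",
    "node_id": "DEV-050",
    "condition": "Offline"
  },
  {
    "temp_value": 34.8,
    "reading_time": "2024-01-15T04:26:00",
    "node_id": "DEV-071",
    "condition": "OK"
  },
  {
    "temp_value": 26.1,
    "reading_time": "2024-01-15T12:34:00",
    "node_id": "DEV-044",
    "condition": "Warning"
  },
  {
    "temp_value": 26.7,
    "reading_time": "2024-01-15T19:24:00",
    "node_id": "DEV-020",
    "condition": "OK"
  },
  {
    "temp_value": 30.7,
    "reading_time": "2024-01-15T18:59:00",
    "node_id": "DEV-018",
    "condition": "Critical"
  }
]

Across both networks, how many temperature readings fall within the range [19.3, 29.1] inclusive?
6

Schema mapping: "measurement" (sensor_array_3) = "temp_value" (sensor_array_2) = temperature

Readings in [19.3, 29.1] from sensor_array_3: 3
Readings in [19.3, 29.1] from sensor_array_2: 3

Total count: 3 + 3 = 6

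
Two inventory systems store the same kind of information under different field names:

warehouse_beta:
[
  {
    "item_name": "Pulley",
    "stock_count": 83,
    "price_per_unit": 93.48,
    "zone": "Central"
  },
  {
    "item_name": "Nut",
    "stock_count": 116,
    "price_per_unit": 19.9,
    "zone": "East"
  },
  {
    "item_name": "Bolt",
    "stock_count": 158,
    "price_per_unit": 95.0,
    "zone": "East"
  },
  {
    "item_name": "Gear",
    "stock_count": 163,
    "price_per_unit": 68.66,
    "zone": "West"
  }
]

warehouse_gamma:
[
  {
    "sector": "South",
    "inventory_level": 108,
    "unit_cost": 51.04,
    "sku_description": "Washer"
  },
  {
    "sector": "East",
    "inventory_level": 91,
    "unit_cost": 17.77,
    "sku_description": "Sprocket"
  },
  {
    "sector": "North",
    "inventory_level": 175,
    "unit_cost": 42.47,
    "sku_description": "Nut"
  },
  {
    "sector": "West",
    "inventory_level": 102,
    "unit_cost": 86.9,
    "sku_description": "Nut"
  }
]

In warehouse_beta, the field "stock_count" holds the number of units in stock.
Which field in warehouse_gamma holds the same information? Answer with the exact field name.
inventory_level

In warehouse_beta, "stock_count" holds the number of units in stock.
The fields in warehouse_gamma are: "sector", "inventory_level", "unit_cost", "sku_description".
"inventory_level" is the match: the name refers to the same concept and its values are whole-number counts (e.g. 108, 91).
The other fields ("sector", "unit_cost", "sku_description") hold different kinds of data.

So "stock_count" in warehouse_beta corresponds to "inventory_level" in warehouse_gamma.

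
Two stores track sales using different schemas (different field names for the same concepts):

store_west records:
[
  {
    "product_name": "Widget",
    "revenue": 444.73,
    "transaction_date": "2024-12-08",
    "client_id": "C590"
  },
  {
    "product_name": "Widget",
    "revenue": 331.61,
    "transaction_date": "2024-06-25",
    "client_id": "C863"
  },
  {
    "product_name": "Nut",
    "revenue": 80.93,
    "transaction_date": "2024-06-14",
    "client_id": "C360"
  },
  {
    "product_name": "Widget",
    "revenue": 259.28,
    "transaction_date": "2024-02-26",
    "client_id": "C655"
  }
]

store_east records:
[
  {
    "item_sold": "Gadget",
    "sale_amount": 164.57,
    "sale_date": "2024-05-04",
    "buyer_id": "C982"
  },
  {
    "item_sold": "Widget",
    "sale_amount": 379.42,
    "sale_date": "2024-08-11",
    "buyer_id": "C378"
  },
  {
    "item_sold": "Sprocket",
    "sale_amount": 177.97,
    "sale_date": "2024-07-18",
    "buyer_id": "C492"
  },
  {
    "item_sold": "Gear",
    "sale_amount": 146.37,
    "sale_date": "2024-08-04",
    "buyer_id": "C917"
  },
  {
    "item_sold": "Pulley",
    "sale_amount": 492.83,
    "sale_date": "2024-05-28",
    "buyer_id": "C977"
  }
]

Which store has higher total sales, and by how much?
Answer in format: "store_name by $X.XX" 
store_east by $244.61

Schema mapping: "revenue" (store_west) = "sale_amount" (store_east) = sale amount

Total for store_west: 1116.55
Total for store_east: 1361.16

Difference: |1116.55 - 1361.16| = 244.61
store_east has higher sales by $244.61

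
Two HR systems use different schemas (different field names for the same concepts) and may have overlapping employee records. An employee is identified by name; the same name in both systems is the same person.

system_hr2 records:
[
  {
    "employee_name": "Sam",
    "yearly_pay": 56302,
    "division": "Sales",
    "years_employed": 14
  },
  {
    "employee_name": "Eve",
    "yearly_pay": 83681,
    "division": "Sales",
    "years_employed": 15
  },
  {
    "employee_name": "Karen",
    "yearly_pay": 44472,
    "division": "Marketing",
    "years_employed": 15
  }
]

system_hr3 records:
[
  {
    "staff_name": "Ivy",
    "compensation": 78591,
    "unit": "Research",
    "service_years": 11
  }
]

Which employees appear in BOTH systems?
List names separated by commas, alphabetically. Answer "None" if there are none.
None

Schema mapping: "employee_name" (system_hr2) = "staff_name" (system_hr3) = employee name

Names in system_hr2: ['Eve', 'Karen', 'Sam']
Names in system_hr3: ['Ivy']

Intersection: None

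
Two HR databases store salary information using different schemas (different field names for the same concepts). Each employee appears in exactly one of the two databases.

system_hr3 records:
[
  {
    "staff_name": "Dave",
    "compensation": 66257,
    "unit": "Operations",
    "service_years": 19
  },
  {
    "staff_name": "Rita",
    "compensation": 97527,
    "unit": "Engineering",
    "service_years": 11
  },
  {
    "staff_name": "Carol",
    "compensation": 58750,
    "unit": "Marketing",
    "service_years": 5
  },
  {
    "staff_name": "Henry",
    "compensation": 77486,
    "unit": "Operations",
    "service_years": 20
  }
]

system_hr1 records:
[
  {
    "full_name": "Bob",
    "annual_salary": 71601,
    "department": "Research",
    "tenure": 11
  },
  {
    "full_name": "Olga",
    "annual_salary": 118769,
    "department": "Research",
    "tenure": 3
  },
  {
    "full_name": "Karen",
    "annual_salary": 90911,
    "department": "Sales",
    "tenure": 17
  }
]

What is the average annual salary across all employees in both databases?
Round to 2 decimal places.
83043.00

Schema mapping: "compensation" (system_hr3) = "annual_salary" (system_hr1) = annual salary

All salaries: [66257, 97527, 58750, 77486, 71601, 118769, 90911]
Sum: 581301
Count: 7
Average: 581301 / 7 = 83043.00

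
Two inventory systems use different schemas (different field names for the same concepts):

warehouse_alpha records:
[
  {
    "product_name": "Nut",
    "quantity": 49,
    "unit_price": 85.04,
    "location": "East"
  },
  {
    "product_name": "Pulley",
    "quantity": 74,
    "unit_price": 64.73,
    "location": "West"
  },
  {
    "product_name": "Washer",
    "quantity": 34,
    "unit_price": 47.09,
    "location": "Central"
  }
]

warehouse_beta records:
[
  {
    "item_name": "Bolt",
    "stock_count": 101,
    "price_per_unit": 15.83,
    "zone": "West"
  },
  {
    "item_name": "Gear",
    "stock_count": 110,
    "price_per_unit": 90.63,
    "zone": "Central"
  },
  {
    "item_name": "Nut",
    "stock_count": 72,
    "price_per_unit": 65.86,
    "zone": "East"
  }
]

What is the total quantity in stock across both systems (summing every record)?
440

To reconcile these schemas, identify the field holding the quantity in stock in each system:
1. In warehouse_alpha it is "quantity"
2. In warehouse_beta it is "stock_count"

From warehouse_alpha: 49 + 74 + 34 = 157
From warehouse_beta: 101 + 110 + 72 = 283

Total: 157 + 283 = 440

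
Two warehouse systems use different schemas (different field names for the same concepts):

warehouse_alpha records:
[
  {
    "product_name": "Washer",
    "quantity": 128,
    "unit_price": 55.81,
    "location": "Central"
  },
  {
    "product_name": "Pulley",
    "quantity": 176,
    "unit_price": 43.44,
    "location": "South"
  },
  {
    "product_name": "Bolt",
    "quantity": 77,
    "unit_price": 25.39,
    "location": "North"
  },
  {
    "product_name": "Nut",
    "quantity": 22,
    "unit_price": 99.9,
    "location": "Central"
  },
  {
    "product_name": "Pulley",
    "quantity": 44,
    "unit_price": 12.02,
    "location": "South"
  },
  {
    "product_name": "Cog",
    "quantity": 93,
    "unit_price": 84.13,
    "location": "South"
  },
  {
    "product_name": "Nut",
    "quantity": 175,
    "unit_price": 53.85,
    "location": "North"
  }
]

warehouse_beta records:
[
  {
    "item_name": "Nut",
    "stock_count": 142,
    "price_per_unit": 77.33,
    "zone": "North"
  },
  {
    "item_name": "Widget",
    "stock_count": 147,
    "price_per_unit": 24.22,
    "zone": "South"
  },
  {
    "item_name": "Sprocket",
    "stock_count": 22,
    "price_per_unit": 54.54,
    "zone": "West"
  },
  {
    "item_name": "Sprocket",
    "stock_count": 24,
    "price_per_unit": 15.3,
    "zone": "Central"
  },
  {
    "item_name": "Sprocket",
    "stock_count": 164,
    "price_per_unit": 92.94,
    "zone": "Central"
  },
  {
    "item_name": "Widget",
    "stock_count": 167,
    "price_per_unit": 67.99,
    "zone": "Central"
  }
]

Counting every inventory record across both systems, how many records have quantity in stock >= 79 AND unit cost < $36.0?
1

Schema mappings:
- "quantity" (warehouse_alpha) = "stock_count" (warehouse_beta) = quantity
- "unit_price" (warehouse_alpha) = "price_per_unit" (warehouse_beta) = unit cost

Records meeting both conditions in warehouse_alpha: 0
Records meeting both conditions in warehouse_beta: 1

Total: 0 + 1 = 1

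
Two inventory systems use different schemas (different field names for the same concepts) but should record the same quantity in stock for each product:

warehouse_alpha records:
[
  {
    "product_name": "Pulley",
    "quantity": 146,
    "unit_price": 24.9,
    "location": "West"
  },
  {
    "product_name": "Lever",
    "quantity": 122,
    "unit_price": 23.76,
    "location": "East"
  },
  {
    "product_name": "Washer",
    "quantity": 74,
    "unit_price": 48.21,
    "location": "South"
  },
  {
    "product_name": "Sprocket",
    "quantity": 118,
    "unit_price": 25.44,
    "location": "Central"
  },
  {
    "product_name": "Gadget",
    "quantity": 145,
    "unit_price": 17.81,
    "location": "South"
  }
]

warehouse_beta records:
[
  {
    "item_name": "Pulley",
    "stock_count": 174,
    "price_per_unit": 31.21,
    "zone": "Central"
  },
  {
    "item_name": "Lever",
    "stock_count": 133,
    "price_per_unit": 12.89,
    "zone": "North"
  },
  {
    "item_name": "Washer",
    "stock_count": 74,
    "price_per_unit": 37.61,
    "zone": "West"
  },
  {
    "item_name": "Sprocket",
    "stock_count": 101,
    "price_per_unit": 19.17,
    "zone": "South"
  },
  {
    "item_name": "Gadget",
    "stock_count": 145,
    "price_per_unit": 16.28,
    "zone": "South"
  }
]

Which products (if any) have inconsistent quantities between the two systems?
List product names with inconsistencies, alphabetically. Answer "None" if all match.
Lever, Pulley, Sprocket

Schema mappings:
- "product_name" (warehouse_alpha) = "item_name" (warehouse_beta) = product name
- "quantity" (warehouse_alpha) = "stock_count" (warehouse_beta) = quantity

Comparison:
  Pulley: 146 vs 174 - MISMATCH
  Lever: 122 vs 133 - MISMATCH
  Washer: 74 vs 74 - MATCH
  Sprocket: 118 vs 101 - MISMATCH
  Gadget: 145 vs 145 - MATCH

Products with inconsistencies: Lever, Pulley, Sprocket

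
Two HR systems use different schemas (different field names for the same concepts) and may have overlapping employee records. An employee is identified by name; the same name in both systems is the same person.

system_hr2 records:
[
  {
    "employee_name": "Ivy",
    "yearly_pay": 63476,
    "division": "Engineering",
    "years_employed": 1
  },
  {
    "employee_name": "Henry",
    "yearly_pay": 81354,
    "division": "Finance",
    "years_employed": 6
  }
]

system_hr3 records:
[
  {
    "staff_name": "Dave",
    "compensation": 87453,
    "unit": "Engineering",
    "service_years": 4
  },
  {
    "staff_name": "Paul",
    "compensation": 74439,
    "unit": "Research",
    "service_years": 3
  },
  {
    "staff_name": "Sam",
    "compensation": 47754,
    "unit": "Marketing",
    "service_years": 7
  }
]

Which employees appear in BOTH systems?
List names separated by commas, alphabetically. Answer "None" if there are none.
None

Schema mapping: "employee_name" (system_hr2) = "staff_name" (system_hr3) = employee name

Names in system_hr2: ['Henry', 'Ivy']
Names in system_hr3: ['Dave', 'Paul', 'Sam']

Intersection: None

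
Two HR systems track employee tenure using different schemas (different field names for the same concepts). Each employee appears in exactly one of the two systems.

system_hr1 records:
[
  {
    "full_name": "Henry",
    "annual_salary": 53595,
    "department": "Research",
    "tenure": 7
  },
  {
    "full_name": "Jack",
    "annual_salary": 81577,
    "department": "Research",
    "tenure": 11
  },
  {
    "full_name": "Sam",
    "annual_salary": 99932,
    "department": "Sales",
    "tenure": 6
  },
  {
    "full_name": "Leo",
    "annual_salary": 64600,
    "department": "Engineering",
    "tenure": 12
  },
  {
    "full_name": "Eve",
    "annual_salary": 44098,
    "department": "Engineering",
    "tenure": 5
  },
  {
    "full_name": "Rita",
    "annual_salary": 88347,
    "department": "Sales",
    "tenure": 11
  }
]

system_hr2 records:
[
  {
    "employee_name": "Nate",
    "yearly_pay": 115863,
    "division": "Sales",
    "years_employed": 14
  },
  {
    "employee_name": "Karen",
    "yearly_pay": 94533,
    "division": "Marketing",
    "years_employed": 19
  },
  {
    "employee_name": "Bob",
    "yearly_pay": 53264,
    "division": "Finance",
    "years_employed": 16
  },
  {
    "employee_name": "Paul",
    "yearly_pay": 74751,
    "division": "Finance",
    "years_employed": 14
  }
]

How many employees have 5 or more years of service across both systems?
10

Reconcile schemas: "tenure" (system_hr1) = "years_employed" (system_hr2) = years of service

From system_hr1: 6 employees with >= 5 years
From system_hr2: 4 employees with >= 5 years

Total: 6 + 4 = 10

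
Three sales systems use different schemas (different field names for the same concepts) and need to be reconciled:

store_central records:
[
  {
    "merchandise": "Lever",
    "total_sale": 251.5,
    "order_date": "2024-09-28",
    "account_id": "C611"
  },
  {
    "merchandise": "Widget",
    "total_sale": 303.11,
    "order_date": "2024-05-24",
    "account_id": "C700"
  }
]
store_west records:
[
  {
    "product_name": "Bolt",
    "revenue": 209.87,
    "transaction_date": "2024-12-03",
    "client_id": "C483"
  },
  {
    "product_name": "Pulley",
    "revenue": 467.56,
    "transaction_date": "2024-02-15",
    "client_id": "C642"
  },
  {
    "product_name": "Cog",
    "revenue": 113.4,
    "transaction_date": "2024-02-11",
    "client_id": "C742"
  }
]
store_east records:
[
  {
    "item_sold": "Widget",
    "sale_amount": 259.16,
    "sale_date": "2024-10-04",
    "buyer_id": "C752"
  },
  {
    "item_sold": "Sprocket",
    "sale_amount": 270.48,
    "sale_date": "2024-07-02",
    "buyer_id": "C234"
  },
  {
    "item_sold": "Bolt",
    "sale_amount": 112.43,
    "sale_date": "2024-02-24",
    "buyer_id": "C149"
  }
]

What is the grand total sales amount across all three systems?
1987.51

Schema reconciliation - all amount fields map to sale amount:

store_central (total_sale): 554.61
store_west (revenue): 790.83
store_east (sale_amount): 642.07

Grand total: 1987.51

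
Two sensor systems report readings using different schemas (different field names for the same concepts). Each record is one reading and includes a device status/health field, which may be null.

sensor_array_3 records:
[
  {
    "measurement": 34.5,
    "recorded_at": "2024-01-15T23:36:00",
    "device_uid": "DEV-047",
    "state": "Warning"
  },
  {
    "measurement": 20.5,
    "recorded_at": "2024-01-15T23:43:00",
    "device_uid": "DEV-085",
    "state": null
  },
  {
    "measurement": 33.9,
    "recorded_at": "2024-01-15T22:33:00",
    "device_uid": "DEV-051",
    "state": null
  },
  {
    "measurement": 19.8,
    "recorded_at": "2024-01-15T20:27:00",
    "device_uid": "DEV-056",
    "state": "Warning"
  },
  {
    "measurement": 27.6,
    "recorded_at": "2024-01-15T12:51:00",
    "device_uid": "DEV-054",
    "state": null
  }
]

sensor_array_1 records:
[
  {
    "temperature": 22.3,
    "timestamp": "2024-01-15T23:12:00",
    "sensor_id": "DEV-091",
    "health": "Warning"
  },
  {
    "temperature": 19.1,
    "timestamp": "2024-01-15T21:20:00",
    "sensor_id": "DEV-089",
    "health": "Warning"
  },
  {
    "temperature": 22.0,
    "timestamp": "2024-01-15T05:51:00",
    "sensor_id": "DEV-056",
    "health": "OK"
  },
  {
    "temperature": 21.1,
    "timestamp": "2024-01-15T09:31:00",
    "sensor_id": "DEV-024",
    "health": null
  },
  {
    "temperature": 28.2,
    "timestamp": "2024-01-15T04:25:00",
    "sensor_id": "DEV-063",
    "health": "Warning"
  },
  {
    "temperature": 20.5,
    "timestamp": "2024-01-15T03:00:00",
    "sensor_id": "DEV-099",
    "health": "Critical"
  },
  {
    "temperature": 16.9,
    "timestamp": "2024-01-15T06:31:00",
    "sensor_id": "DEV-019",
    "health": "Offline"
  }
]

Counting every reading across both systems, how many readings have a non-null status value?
8

Schema mapping: "state" (sensor_array_3) = "health" (sensor_array_1) = status

Non-null in sensor_array_3: 2
Non-null in sensor_array_1: 6

Total non-null: 2 + 6 = 8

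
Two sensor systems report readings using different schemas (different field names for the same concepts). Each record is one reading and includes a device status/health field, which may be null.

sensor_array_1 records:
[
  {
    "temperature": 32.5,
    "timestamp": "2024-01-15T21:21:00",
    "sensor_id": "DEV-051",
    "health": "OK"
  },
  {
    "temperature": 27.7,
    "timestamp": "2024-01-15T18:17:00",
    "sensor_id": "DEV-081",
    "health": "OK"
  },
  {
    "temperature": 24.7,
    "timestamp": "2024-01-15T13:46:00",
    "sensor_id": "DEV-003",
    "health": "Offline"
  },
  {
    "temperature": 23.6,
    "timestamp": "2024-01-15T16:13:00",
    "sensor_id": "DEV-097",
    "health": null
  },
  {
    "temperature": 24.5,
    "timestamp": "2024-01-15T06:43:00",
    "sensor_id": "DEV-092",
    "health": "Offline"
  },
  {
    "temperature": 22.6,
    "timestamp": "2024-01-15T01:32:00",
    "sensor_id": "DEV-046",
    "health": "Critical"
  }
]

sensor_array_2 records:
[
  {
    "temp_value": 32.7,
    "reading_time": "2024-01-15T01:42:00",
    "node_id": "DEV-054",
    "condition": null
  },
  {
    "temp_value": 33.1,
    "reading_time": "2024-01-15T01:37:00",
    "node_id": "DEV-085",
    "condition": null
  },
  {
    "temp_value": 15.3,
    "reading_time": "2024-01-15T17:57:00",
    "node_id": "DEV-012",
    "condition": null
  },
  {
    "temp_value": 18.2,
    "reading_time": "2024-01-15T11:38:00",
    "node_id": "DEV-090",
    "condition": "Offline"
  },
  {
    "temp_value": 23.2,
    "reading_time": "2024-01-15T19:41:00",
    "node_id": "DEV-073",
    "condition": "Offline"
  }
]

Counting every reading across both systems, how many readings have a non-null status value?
7

Schema mapping: "health" (sensor_array_1) = "condition" (sensor_array_2) = status

Non-null in sensor_array_1: 5
Non-null in sensor_array_2: 2

Total non-null: 5 + 2 = 7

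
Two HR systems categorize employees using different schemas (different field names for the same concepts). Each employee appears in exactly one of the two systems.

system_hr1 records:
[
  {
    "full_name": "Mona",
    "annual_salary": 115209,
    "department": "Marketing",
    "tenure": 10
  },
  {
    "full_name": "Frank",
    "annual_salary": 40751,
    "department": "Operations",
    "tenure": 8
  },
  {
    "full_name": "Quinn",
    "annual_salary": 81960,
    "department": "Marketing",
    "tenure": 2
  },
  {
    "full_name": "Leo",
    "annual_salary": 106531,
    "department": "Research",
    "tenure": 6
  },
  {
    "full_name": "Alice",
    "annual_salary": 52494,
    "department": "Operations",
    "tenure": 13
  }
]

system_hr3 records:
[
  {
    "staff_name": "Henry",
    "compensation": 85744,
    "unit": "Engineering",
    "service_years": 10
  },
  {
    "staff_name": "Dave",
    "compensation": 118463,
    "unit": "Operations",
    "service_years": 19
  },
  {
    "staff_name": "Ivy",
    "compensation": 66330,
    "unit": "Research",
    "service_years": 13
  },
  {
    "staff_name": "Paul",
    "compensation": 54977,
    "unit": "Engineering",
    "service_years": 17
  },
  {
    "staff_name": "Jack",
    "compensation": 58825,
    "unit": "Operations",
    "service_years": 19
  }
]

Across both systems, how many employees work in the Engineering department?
2

Schema mapping: "department" (system_hr1) = "unit" (system_hr3) = department

Engineering employees in system_hr1: 0
Engineering employees in system_hr3: 2

Total in Engineering: 0 + 2 = 2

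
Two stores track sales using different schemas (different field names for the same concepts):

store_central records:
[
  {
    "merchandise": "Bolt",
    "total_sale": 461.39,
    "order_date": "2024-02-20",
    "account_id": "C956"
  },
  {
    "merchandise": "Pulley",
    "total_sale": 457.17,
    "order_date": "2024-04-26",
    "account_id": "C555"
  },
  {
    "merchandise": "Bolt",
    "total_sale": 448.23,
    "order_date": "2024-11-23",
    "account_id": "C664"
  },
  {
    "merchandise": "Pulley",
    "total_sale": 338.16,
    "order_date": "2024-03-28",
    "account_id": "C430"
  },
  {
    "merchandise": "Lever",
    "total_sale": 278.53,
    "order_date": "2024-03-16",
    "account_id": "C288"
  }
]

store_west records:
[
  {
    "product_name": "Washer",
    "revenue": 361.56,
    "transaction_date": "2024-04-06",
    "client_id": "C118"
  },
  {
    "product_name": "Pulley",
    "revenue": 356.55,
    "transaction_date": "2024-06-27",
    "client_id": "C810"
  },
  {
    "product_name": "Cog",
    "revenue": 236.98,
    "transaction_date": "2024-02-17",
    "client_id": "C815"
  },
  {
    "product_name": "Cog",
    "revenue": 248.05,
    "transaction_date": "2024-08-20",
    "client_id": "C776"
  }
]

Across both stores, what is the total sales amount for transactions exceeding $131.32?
3186.62

Schema mapping: "total_sale" (store_central) = "revenue" (store_west) = sale amount

Sum of sales > $131.32 in store_central: 1983.48
Sum of sales > $131.32 in store_west: 1203.14

Total: 1983.48 + 1203.14 = 3186.62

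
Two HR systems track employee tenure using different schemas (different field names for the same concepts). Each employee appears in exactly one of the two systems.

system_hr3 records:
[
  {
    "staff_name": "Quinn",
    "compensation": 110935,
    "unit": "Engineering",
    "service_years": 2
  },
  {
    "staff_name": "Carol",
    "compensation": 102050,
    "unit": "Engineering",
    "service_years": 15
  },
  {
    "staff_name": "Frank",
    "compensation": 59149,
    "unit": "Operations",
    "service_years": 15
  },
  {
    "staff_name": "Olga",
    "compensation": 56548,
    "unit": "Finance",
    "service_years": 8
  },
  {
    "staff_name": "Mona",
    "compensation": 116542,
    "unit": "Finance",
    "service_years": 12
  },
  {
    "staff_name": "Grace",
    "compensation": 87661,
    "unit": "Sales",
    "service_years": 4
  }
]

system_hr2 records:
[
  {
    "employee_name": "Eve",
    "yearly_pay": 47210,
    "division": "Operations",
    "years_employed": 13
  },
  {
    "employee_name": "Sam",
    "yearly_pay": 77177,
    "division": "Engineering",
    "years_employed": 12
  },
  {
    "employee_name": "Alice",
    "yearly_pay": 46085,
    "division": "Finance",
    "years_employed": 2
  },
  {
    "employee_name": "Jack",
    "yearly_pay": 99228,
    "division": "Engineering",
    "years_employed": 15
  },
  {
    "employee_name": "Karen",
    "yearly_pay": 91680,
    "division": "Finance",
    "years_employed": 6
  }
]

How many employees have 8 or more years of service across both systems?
7

Reconcile schemas: "service_years" (system_hr3) = "years_employed" (system_hr2) = years of service

From system_hr3: 4 employees with >= 8 years
From system_hr2: 3 employees with >= 8 years

Total: 4 + 3 = 7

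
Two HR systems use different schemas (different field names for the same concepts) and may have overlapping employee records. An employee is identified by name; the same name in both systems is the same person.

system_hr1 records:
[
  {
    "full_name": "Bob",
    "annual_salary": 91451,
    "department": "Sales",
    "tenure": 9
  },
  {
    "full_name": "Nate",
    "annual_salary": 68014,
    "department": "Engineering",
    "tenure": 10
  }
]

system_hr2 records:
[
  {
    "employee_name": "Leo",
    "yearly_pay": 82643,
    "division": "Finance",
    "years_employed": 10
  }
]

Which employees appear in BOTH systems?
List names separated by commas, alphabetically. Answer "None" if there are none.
None

Schema mapping: "full_name" (system_hr1) = "employee_name" (system_hr2) = employee name

Names in system_hr1: ['Bob', 'Nate']
Names in system_hr2: ['Leo']

Intersection: None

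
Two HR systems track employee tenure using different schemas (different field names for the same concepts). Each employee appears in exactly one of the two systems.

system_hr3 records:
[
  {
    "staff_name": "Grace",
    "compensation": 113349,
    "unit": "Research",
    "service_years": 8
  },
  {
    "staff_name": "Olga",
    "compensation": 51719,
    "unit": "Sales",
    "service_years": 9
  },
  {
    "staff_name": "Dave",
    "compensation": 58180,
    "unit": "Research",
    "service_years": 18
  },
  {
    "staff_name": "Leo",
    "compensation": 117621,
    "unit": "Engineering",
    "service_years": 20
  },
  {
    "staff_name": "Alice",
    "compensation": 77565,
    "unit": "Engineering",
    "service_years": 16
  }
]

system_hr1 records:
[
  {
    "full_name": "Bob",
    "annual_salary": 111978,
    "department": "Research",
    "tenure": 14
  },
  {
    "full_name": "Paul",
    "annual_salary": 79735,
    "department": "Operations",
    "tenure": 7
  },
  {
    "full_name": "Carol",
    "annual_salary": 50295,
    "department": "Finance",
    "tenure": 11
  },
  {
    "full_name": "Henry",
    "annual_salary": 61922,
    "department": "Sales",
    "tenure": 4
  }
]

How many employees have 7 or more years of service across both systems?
8

Reconcile schemas: "service_years" (system_hr3) = "tenure" (system_hr1) = years of service

From system_hr3: 5 employees with >= 7 years
From system_hr1: 3 employees with >= 7 years

Total: 5 + 3 = 8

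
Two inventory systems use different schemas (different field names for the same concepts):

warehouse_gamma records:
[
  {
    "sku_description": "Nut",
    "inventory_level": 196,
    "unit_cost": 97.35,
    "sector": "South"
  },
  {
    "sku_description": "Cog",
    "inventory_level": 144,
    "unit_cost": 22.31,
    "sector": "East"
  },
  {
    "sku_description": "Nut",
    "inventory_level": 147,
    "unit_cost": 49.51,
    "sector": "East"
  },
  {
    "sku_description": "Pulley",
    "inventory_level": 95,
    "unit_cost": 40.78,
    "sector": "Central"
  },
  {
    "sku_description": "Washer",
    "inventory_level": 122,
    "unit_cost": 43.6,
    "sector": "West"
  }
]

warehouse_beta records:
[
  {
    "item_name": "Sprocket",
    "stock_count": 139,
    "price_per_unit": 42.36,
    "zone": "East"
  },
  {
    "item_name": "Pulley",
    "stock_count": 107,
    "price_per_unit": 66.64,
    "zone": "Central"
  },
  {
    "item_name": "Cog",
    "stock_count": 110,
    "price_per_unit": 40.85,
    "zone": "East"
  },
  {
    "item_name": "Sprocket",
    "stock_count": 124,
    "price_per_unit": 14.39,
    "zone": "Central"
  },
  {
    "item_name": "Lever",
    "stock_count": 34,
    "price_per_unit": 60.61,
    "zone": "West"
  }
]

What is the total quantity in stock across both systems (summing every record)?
1218

To reconcile these schemas, identify the field holding the quantity in stock in each system:
1. In warehouse_gamma it is "inventory_level"
2. In warehouse_beta it is "stock_count"

From warehouse_gamma: 196 + 144 + 147 + 95 + 122 = 704
From warehouse_beta: 139 + 107 + 110 + 124 + 34 = 514

Total: 704 + 514 = 1218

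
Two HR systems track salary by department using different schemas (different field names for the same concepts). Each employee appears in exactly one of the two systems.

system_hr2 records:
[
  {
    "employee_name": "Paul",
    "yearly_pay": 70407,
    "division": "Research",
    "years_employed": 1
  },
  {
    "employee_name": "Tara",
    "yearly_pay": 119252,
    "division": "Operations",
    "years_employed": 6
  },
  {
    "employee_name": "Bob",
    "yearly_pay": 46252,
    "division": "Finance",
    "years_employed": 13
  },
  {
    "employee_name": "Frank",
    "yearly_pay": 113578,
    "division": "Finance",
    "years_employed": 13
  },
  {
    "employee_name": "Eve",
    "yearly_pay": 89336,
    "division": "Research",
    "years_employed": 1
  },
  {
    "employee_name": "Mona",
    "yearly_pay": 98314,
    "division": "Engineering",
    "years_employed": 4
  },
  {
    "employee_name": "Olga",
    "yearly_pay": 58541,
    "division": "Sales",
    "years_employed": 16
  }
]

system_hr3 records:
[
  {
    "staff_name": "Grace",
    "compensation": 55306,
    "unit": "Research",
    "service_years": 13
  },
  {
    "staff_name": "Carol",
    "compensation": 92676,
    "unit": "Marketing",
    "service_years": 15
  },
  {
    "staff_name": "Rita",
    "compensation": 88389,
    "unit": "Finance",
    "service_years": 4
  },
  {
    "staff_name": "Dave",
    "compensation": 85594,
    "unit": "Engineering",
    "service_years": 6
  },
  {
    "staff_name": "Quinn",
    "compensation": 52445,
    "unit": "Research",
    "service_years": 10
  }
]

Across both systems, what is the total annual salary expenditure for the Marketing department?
92676

Schema mappings:
- "division" (system_hr2) = "unit" (system_hr3) = department
- "yearly_pay" (system_hr2) = "compensation" (system_hr3) = salary

Marketing salaries from system_hr2: 0
Marketing salaries from system_hr3: 92676

Total: 0 + 92676 = 92676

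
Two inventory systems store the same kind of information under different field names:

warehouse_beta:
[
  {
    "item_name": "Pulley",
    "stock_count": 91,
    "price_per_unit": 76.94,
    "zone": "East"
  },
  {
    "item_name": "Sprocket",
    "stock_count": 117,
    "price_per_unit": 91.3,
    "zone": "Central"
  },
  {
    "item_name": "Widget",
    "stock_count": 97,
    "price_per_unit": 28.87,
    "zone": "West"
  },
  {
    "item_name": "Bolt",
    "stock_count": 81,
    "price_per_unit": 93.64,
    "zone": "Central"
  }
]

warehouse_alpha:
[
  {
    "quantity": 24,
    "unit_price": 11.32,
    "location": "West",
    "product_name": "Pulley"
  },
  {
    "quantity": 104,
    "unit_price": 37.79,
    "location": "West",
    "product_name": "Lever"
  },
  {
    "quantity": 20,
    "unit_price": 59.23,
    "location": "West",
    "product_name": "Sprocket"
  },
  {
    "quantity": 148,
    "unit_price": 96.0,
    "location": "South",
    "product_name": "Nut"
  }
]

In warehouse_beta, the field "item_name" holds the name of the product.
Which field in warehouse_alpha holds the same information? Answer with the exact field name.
product_name

In warehouse_beta, "item_name" holds the name of the product.
The fields in warehouse_alpha are: "quantity", "unit_price", "location", "product_name".
"product_name" is the match: the name refers to the same concept and its values are product-name strings (e.g. 'Lever', 'Nut').
The other fields ("quantity", "unit_price", "location") hold different kinds of data.

So "item_name" in warehouse_beta corresponds to "product_name" in warehouse_alpha.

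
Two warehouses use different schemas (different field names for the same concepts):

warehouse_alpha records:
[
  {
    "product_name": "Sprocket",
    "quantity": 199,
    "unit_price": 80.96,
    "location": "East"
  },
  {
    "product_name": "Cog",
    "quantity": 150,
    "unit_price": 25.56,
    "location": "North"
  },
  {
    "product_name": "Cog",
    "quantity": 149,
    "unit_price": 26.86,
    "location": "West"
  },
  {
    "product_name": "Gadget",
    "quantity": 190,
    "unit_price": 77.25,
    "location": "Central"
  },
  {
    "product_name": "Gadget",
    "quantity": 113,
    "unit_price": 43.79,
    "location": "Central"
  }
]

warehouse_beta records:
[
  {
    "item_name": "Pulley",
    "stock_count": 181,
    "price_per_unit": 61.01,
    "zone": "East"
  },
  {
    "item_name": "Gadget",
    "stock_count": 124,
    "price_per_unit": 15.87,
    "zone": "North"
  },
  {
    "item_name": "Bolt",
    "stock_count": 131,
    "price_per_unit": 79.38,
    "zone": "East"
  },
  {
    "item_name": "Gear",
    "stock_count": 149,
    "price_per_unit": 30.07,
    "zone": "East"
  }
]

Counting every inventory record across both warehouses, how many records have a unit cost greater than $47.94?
4

Schema mapping: "unit_price" (warehouse_alpha) = "price_per_unit" (warehouse_beta) = unit cost

Records > $47.94 in warehouse_alpha: 2
Records > $47.94 in warehouse_beta: 2

Total count: 2 + 2 = 4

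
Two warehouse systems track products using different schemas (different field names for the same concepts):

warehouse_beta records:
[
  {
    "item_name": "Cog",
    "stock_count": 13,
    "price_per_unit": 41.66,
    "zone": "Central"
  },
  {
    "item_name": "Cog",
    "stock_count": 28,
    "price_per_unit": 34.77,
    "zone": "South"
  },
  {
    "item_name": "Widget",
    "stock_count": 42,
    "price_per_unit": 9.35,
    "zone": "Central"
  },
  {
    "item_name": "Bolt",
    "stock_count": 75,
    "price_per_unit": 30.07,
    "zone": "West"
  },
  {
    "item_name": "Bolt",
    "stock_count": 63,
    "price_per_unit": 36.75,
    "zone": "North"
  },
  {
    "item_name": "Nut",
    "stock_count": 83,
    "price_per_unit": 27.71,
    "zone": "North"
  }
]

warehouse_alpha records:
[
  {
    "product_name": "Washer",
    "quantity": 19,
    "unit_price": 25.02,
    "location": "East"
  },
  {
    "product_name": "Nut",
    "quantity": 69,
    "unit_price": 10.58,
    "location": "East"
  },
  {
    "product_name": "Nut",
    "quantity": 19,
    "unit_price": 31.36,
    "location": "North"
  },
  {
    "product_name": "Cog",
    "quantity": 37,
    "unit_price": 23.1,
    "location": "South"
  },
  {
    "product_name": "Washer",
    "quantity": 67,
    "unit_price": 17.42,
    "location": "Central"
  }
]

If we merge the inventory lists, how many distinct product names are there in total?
5

Schema mapping: "item_name" (warehouse_beta) = "product_name" (warehouse_alpha) = product name

Products in warehouse_beta: ['Bolt', 'Cog', 'Nut', 'Widget']
Products in warehouse_alpha: ['Cog', 'Nut', 'Washer']

Union (unique products): ['Bolt', 'Cog', 'Nut', 'Washer', 'Widget']
Count: 5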